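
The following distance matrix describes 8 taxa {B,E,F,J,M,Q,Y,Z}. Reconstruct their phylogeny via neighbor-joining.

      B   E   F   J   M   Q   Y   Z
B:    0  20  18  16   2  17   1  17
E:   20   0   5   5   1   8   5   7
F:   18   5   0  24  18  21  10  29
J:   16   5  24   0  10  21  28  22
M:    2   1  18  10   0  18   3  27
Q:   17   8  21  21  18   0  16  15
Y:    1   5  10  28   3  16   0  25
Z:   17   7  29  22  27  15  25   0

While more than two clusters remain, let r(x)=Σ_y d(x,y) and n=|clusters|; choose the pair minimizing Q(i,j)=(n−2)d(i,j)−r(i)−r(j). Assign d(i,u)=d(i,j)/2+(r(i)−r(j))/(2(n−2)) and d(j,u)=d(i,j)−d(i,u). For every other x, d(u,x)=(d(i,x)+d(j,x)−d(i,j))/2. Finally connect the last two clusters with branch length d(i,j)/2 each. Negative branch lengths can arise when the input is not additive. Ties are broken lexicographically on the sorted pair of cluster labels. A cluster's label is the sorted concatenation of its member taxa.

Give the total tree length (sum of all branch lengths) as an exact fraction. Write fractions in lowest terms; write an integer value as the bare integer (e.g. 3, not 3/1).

2865/64

iteration 1: select B,Y (d=1, Q=-173); attach at lengths (3/4, 1/4); label the merged cluster BY
  updated: d(BY,E)=12, d(BY,F)=27/2, d(BY,J)=43/2, d(BY,M)=2, d(BY,Q)=16, d(BY,Z)=41/2
iteration 2: select BY,M (d=2, Q=-303/2); attach at lengths (39/20, 1/20); label the merged cluster BMY
  updated: d(BMY,E)=11/2, d(BMY,F)=59/4, d(BMY,J)=59/4, d(BMY,Q)=16, d(BMY,Z)=91/4
iteration 3: select Q,Z (d=15, Q=-467/4); attach at lengths (181/32, 299/32); label the merged cluster QZ
  updated: d(BMY,QZ)=95/8, d(E,QZ)=0, d(F,QZ)=35/2, d(J,QZ)=14
iteration 4: select BMY,F (d=59/4, Q=-511/8); attach at lengths (239/48, 469/48); label the merged cluster BFMY
  updated: d(BFMY,E)=-17/8, d(BFMY,J)=12, d(BFMY,QZ)=117/16
iteration 5: select BFMY,E (d=-17/8, Q=-389/16); attach at lengths (161/64, -297/64); label the merged cluster BEFMY
  updated: d(BEFMY,J)=153/16, d(BEFMY,QZ)=151/32
iteration 6: select BEFMY,J (d=153/16, Q=-905/32); attach at lengths (9/64, 603/64); label the merged cluster BEFJMY
  updated: d(BEFJMY,QZ)=293/64
iteration 7: select BEFJMY,QZ (d=293/64); attach at lengths (293/128, 293/128); label the merged cluster BEFJMQYZ
final tree: ((((((B:3/4,Y:1/4):39/20,M:1/20):239/48,F:469/48):161/64,E:-297/64):9/64,J:603/64):293/128,(Q:181/32,Z:299/32):293/128)
total length: 2865/64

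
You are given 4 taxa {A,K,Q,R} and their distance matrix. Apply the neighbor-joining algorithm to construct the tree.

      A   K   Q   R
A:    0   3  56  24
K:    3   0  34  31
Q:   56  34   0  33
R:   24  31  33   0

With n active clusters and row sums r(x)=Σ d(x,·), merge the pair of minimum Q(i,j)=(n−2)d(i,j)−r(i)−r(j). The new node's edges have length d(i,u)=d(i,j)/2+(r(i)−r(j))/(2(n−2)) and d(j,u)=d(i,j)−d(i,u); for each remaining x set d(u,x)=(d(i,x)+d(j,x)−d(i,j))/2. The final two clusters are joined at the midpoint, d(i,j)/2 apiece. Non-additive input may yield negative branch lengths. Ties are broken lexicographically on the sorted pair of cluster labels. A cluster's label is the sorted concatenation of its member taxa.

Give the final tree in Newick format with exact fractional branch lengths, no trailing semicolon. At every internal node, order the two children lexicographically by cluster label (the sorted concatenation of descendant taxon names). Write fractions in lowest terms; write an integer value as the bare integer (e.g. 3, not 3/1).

1. join A+K (d=3, Q=-145) ⇒ AK; edges |A|=21/4, |K|=-9/4
  updated: d(AK,Q)=87/2, d(AK,R)=26
2. join AK+Q (d=87/2, Q=-205/2) ⇒ AKQ; edges |AK|=73/4, |Q|=101/4
  updated: d(AKQ,R)=31/4
3. join AKQ+R (d=31/4) ⇒ AKQR; edges |AKQ|=31/8, |R|=31/8
final tree: (((A:21/4,K:-9/4):73/4,Q:101/4):31/8,R:31/8)
total length: 217/4

(((A:21/4,K:-9/4):73/4,Q:101/4):31/8,R:31/8)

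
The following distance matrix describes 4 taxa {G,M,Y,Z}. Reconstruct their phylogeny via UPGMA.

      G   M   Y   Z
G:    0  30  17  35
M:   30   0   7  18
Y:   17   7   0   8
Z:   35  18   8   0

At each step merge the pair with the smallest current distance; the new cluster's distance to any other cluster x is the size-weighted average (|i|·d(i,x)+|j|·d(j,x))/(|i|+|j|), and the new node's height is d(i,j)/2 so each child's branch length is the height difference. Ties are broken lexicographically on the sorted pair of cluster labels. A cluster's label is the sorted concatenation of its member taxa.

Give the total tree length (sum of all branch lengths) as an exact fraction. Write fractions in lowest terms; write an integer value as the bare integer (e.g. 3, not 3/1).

112/3

1. join M+Y (d=7) ⇒ MY; edges |M|=7/2, |Y|=7/2
  updated: d(G,MY)=47/2, d(MY,Z)=13
2. join MY+Z (d=13) ⇒ MYZ; edges |MY|=3, |Z|=13/2
  updated: d(G,MYZ)=82/3
3. join G+MYZ (d=82/3) ⇒ GMYZ; edges |G|=41/3, |MYZ|=43/6
final tree: (G:41/3,((M:7/2,Y:7/2):3,Z:13/2):43/6)
total length: 112/3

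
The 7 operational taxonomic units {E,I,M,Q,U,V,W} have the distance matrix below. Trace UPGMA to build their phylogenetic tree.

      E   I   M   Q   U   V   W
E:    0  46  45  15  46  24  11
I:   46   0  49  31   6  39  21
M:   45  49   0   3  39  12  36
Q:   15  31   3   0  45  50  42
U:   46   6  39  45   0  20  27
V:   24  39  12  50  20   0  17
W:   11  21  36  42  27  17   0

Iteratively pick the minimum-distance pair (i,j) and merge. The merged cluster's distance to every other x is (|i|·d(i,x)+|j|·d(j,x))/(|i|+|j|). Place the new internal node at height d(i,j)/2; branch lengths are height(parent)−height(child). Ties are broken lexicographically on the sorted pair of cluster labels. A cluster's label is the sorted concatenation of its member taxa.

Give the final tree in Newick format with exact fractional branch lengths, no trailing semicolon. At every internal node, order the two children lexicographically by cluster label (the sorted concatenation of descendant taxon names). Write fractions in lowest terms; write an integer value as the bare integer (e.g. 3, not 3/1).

((((E:11/2,W:11/2):19/4,V:41/4):19/3,(I:3,U:3):163/12):97/60,(M:3/2,Q:3/2):167/10)

iteration 1: select M,Q (d=3); attach at lengths (3/2, 3/2); label the merged cluster MQ
  updated: d(E,MQ)=30, d(I,MQ)=40, d(MQ,U)=42, d(MQ,V)=31, d(MQ,W)=39
iteration 2: select I,U (d=6); attach at lengths (3, 3); label the merged cluster IU
  updated: d(E,IU)=46, d(IU,MQ)=41, d(IU,V)=59/2, d(IU,W)=24
iteration 3: select E,W (d=11); attach at lengths (11/2, 11/2); label the merged cluster EW
  updated: d(EW,IU)=35, d(EW,MQ)=69/2, d(EW,V)=41/2
iteration 4: select EW,V (d=41/2); attach at lengths (19/4, 41/4); label the merged cluster EVW
  updated: d(EVW,IU)=199/6, d(EVW,MQ)=100/3
iteration 5: select EVW,IU (d=199/6); attach at lengths (19/3, 163/12); label the merged cluster EIUVW
  updated: d(EIUVW,MQ)=182/5
iteration 6: select EIUVW,MQ (d=182/5); attach at lengths (97/60, 167/10); label the merged cluster EIMQUVW
final tree: ((((E:11/2,W:11/2):19/4,V:41/4):19/3,(I:3,U:3):163/12):97/60,(M:3/2,Q:3/2):167/10)
total length: 2197/30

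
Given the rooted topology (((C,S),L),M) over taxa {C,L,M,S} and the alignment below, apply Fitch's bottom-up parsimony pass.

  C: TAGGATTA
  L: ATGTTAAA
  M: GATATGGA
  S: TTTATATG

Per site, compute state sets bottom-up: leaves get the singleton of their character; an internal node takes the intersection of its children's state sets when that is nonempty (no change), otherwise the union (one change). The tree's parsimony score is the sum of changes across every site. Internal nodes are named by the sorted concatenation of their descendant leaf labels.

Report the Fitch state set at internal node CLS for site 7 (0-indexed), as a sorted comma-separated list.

[col 0] CS: children C:{T}, S:{T} ∩→ {T}; cost 0
[col 0] CLS: children CS:{T}, L:{A} ∪→ {A,T}; cost 1
[col 0] CLMS: children CLS:{A,T}, M:{G} ∪→ {A,G,T}; cost 1
[col 1] CS: children C:{A}, S:{T} ∪→ {A,T}; cost 1
[col 1] CLS: children CS:{A,T}, L:{T} ∩→ {T}; cost 0
[col 1] CLMS: children CLS:{T}, M:{A} ∪→ {A,T}; cost 1
[col 2] CS: children C:{G}, S:{T} ∪→ {G,T}; cost 1
[col 2] CLS: children CS:{G,T}, L:{G} ∩→ {G}; cost 0
[col 2] CLMS: children CLS:{G}, M:{T} ∪→ {G,T}; cost 1
[col 3] CS: children C:{G}, S:{A} ∪→ {A,G}; cost 1
[col 3] CLS: children CS:{A,G}, L:{T} ∪→ {A,G,T}; cost 1
[col 3] CLMS: children CLS:{A,G,T}, M:{A} ∩→ {A}; cost 0
[col 4] CS: children C:{A}, S:{T} ∪→ {A,T}; cost 1
[col 4] CLS: children CS:{A,T}, L:{T} ∩→ {T}; cost 0
[col 4] CLMS: children CLS:{T}, M:{T} ∩→ {T}; cost 0
[col 5] CS: children C:{T}, S:{A} ∪→ {A,T}; cost 1
[col 5] CLS: children CS:{A,T}, L:{A} ∩→ {A}; cost 0
[col 5] CLMS: children CLS:{A}, M:{G} ∪→ {A,G}; cost 1
[col 6] CS: children C:{T}, S:{T} ∩→ {T}; cost 0
[col 6] CLS: children CS:{T}, L:{A} ∪→ {A,T}; cost 1
[col 6] CLMS: children CLS:{A,T}, M:{G} ∪→ {A,G,T}; cost 1
[col 7] CS: children C:{A}, S:{G} ∪→ {A,G}; cost 1
[col 7] CLS: children CS:{A,G}, L:{A} ∩→ {A}; cost 0
[col 7] CLMS: children CLS:{A}, M:{A} ∩→ {A}; cost 0
per-site changes: [2, 2, 2, 2, 1, 2, 2, 1]; total = 14

A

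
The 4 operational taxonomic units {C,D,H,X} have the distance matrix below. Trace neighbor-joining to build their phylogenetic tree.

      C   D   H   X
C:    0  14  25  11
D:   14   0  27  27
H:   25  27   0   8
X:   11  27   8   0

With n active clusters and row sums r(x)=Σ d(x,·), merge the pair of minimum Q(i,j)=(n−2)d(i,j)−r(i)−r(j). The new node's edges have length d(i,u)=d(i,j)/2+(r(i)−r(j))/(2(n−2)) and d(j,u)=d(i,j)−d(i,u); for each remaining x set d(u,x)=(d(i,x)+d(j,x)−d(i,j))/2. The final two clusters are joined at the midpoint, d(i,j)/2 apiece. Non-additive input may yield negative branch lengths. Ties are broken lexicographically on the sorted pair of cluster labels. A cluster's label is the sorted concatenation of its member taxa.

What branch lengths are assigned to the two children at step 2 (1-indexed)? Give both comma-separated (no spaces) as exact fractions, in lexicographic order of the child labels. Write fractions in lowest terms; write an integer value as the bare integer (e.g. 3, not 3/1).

iteration 1: select C,D (d=14, Q=-90); attach at lengths (5/2, 23/2); label the merged cluster CD
  updated: d(CD,H)=19, d(CD,X)=12
iteration 2: select CD,H (d=19, Q=-39); attach at lengths (23/2, 15/2); label the merged cluster CDH
  updated: d(CDH,X)=1/2
iteration 3: select CDH,X (d=1/2); attach at lengths (1/4, 1/4); label the merged cluster CDHX
final tree: (((C:5/2,D:23/2):23/2,H:15/2):1/4,X:1/4)
total length: 67/2

23/2,15/2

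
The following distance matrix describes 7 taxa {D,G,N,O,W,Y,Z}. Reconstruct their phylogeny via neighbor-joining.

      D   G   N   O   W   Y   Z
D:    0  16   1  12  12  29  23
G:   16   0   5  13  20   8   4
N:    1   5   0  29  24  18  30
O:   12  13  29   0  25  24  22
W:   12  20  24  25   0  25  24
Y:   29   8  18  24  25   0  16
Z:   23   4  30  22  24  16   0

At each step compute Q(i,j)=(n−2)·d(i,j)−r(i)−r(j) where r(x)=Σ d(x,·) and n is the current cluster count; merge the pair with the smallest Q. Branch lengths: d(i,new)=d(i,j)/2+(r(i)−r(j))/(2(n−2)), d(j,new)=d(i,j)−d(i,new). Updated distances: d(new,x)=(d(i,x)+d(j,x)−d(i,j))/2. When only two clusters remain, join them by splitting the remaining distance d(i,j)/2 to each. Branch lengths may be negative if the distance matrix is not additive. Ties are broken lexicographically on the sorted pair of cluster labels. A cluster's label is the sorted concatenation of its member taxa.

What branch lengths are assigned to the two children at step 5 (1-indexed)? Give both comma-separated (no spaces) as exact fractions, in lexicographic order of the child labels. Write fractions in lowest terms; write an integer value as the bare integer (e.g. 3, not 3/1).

1. join D+N (d=1, Q=-195) ⇒ DN; edges |D|=-9/10, |N|=19/10
  updated: d(DN,G)=10, d(DN,O)=20, d(DN,W)=35/2, d(DN,Y)=23, d(DN,Z)=26
2. join DN+W (d=35/2, Q=-138) ⇒ DNW; edges |DN|=55/8, |W|=85/8
  updated: d(DNW,G)=25/4, d(DNW,O)=55/4, d(DNW,Y)=61/4, d(DNW,Z)=65/4
3. join DNW+O (d=55/4, Q=-83) ⇒ DNOW; edges |DNW|=10/3, |O|=125/12
  updated: d(DNOW,G)=11/4, d(DNOW,Y)=51/4, d(DNOW,Z)=49/4
4. join DNOW+Y (d=51/4, Q=-39) ⇒ DNOWY; edges |DNOW|=33/8, |Y|=69/8
  updated: d(DNOWY,G)=-1, d(DNOWY,Z)=31/4
5. join DNOWY+G (d=-1, Q=-43/4) ⇒ DGNOWY; edges |DNOWY|=11/8, |G|=-19/8
  updated: d(DGNOWY,Z)=51/8
6. join DGNOWY+Z (d=51/8) ⇒ DGNOWYZ; edges |DGNOWY|=51/16, |Z|=51/16
final tree: ((((((D:-9/10,N:19/10):55/8,W:85/8):10/3,O:125/12):33/8,Y:69/8):11/8,G:-19/8):51/16,Z:51/16)
total length: 403/8

11/8,-19/8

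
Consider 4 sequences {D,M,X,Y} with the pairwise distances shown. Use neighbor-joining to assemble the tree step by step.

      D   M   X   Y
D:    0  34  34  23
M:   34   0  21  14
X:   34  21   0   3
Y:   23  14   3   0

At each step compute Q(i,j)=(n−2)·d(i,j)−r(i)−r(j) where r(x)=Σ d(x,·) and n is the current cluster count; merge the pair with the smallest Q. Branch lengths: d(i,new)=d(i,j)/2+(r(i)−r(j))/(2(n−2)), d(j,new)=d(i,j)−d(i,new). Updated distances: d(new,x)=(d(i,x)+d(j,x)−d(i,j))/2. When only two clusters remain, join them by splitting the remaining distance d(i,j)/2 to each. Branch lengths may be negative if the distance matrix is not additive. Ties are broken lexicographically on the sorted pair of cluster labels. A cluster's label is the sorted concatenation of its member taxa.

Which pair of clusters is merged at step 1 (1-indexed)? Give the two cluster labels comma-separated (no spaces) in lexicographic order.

iteration 1: select D,M (d=34, Q=-92); attach at lengths (45/2, 23/2); label the merged cluster DM
  updated: d(DM,X)=21/2, d(DM,Y)=3/2
iteration 2: select DM,X (d=21/2, Q=-15); attach at lengths (9/2, 6); label the merged cluster DMX
  updated: d(DMX,Y)=-3
iteration 3: select DMX,Y (d=-3); attach at lengths (-3/2, -3/2); label the merged cluster DMXY
final tree: (((D:45/2,M:23/2):9/2,X:6):-3/2,Y:-3/2)
total length: 83/2

D,M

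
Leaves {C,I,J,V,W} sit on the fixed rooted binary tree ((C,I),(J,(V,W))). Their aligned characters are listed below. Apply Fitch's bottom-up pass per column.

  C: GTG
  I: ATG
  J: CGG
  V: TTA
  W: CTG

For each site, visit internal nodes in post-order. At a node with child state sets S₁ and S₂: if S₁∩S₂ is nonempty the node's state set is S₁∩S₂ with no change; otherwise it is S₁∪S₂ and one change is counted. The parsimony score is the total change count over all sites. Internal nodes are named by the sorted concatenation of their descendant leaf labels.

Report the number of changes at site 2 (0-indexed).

[col 0] CI: children C:{G}, I:{A} ∪→ {A,G}; cost 1
[col 0] VW: children V:{T}, W:{C} ∪→ {C,T}; cost 1
[col 0] JVW: children J:{C}, VW:{C,T} ∩→ {C}; cost 0
[col 0] CIJVW: children CI:{A,G}, JVW:{C} ∪→ {A,C,G}; cost 1
[col 1] CI: children C:{T}, I:{T} ∩→ {T}; cost 0
[col 1] VW: children V:{T}, W:{T} ∩→ {T}; cost 0
[col 1] JVW: children J:{G}, VW:{T} ∪→ {G,T}; cost 1
[col 1] CIJVW: children CI:{T}, JVW:{G,T} ∩→ {T}; cost 0
[col 2] CI: children C:{G}, I:{G} ∩→ {G}; cost 0
[col 2] VW: children V:{A}, W:{G} ∪→ {A,G}; cost 1
[col 2] JVW: children J:{G}, VW:{A,G} ∩→ {G}; cost 0
[col 2] CIJVW: children CI:{G}, JVW:{G} ∩→ {G}; cost 0
per-site changes: [3, 1, 1]; total = 5

1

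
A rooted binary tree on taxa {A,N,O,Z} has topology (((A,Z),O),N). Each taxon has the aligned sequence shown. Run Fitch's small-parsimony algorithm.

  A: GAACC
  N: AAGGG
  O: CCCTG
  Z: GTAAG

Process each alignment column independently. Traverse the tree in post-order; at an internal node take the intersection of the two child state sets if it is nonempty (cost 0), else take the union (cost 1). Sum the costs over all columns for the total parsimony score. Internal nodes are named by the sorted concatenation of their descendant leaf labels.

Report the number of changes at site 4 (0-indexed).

AZ@0: {G} ∩ {G} = {G} (intersection, +0)
AOZ@0: {G} ∪ {C} = {C,G} (union, +1)
ANOZ@0: {C,G} ∪ {A} = {A,C,G} (union, +1)
AZ@1: {A} ∪ {T} = {A,T} (union, +1)
AOZ@1: {A,T} ∪ {C} = {A,C,T} (union, +1)
ANOZ@1: {A,C,T} ∩ {A} = {A} (intersection, +0)
AZ@2: {A} ∩ {A} = {A} (intersection, +0)
AOZ@2: {A} ∪ {C} = {A,C} (union, +1)
ANOZ@2: {A,C} ∪ {G} = {A,C,G} (union, +1)
AZ@3: {C} ∪ {A} = {A,C} (union, +1)
AOZ@3: {A,C} ∪ {T} = {A,C,T} (union, +1)
ANOZ@3: {A,C,T} ∪ {G} = {A,C,G,T} (union, +1)
AZ@4: {C} ∪ {G} = {C,G} (union, +1)
AOZ@4: {C,G} ∩ {G} = {G} (intersection, +0)
ANOZ@4: {G} ∩ {G} = {G} (intersection, +0)
per-site changes: [2, 2, 2, 3, 1]; total = 10

1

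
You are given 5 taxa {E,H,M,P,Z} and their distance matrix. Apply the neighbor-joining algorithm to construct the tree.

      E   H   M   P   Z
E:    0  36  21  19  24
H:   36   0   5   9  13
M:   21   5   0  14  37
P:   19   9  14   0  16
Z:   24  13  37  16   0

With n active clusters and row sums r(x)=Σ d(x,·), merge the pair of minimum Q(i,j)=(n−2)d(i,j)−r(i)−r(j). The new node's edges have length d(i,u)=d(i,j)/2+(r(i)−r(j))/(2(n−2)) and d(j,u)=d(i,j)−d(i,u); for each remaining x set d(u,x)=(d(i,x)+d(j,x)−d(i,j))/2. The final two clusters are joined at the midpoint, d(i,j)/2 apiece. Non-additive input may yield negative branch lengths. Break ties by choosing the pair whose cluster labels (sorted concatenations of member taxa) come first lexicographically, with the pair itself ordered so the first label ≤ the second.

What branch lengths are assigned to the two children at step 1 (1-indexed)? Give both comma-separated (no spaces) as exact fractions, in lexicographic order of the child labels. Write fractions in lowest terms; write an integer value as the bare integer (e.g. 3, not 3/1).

1. join H+M (d=5, Q=-125) ⇒ HM; edges |H|=1/6, |M|=29/6
  updated: d(E,HM)=26, d(HM,P)=9, d(HM,Z)=45/2
2. join E+Z (d=24, Q=-167/2) ⇒ EZ; edges |E|=109/8, |Z|=83/8
  updated: d(EZ,HM)=49/4, d(EZ,P)=11/2
3. join EZ+HM (d=49/4, Q=-107/4) ⇒ EHMZ; edges |EZ|=35/8, |HM|=63/8
  updated: d(EHMZ,P)=9/8
4. join EHMZ+P (d=9/8) ⇒ EHMPZ; edges |EHMZ|=9/16, |P|=9/16
final tree: (((E:109/8,Z:83/8):35/8,(H:1/6,M:29/6):63/8):9/16,P:9/16)
total length: 339/8

1/6,29/6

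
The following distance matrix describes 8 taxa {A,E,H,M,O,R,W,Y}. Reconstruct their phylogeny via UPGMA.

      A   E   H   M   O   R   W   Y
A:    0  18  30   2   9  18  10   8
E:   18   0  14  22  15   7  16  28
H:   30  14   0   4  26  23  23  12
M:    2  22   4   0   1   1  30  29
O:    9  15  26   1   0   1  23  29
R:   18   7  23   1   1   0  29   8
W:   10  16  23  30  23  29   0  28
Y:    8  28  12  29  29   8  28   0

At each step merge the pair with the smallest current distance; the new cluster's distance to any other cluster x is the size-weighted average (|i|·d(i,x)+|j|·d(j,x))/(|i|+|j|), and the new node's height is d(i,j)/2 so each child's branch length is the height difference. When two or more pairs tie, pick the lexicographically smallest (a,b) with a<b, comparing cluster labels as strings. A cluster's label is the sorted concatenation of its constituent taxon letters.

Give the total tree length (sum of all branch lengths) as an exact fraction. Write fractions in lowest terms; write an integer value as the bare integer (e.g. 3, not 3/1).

2179/42

iteration 1: select M,O (d=1); attach at lengths (1/2, 1/2); label the merged cluster MO
  updated: d(A,MO)=11/2, d(E,MO)=37/2, d(H,MO)=15, d(MO,R)=1, d(MO,W)=53/2, d(MO,Y)=29
iteration 2: select MO,R (d=1); attach at lengths (0, 1/2); label the merged cluster MOR
  updated: d(A,MOR)=29/3, d(E,MOR)=44/3, d(H,MOR)=53/3, d(MOR,W)=82/3, d(MOR,Y)=22
iteration 3: select A,Y (d=8); attach at lengths (4, 4); label the merged cluster AY
  updated: d(AY,E)=23, d(AY,H)=21, d(AY,MOR)=95/6, d(AY,W)=19
iteration 4: select E,H (d=14); attach at lengths (7, 7); label the merged cluster EH
  updated: d(AY,EH)=22, d(EH,MOR)=97/6, d(EH,W)=39/2
iteration 5: select AY,MOR (d=95/6); attach at lengths (47/12, 89/12); label the merged cluster AMORY
  updated: d(AMORY,EH)=37/2, d(AMORY,W)=24
iteration 6: select AMORY,EH (d=37/2); attach at lengths (4/3, 9/4); label the merged cluster AEHMORY
  updated: d(AEHMORY,W)=159/7
iteration 7: select AEHMORY,W (d=159/7); attach at lengths (59/28, 159/14); label the merged cluster AEHMORWY
final tree: ((((A:4,Y:4):47/12,((M:1/2,O:1/2):0,R:1/2):89/12):4/3,(E:7,H:7):9/4):59/28,W:159/14)
total length: 2179/42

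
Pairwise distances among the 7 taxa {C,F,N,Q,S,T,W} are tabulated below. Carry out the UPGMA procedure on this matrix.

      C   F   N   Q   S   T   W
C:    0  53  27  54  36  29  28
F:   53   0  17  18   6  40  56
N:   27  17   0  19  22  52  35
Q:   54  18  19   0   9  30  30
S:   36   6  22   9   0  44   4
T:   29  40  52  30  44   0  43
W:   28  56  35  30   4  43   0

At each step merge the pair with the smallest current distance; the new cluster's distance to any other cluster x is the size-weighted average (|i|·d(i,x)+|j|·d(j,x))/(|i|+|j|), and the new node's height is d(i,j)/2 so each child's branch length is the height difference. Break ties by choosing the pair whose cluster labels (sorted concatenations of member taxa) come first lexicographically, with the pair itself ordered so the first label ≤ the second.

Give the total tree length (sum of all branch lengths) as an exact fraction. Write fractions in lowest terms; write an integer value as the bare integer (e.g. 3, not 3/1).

5287/60

step 1: merge (S,W) at d=4; branch lengths S→2, W→2; new cluster SW
  updated: d(C,SW)=32, d(F,SW)=31, d(N,SW)=57/2, d(Q,SW)=39/2, d(SW,T)=87/2
step 2: merge (F,N) at d=17; branch lengths F→17/2, N→17/2; new cluster FN
  updated: d(C,FN)=40, d(FN,Q)=37/2, d(FN,SW)=119/4, d(FN,T)=46
step 3: merge (FN,Q) at d=37/2; branch lengths FN→3/4, Q→37/4; new cluster FNQ
  updated: d(C,FNQ)=134/3, d(FNQ,SW)=79/3, d(FNQ,T)=122/3
step 4: merge (FNQ,SW) at d=79/3; branch lengths FNQ→47/12, SW→67/6; new cluster FNQSW
  updated: d(C,FNQSW)=198/5, d(FNQSW,T)=209/5
step 5: merge (C,T) at d=29; branch lengths C→29/2, T→29/2; new cluster CT
  updated: d(CT,FNQSW)=407/10
step 6: merge (CT,FNQSW) at d=407/10; branch lengths CT→117/20, FNQSW→431/60; new cluster CFNQSTW
final tree: ((C:29/2,T:29/2):117/20,(((F:17/2,N:17/2):3/4,Q:37/4):47/12,(S:2,W:2):67/6):431/60)
total length: 5287/60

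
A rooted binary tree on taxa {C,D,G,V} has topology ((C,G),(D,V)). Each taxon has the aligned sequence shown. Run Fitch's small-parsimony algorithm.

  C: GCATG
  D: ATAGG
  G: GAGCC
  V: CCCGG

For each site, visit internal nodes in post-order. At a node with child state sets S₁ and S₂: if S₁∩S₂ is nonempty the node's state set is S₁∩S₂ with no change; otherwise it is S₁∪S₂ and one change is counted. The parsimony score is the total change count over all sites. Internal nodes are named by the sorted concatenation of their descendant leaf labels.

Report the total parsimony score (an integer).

9

CG@0: {G} ∩ {G} = {G} (intersection, +0)
DV@0: {A} ∪ {C} = {A,C} (union, +1)
CDGV@0: {G} ∪ {A,C} = {A,C,G} (union, +1)
CG@1: {C} ∪ {A} = {A,C} (union, +1)
DV@1: {T} ∪ {C} = {C,T} (union, +1)
CDGV@1: {A,C} ∩ {C,T} = {C} (intersection, +0)
CG@2: {A} ∪ {G} = {A,G} (union, +1)
DV@2: {A} ∪ {C} = {A,C} (union, +1)
CDGV@2: {A,G} ∩ {A,C} = {A} (intersection, +0)
CG@3: {T} ∪ {C} = {C,T} (union, +1)
DV@3: {G} ∩ {G} = {G} (intersection, +0)
CDGV@3: {C,T} ∪ {G} = {C,G,T} (union, +1)
CG@4: {G} ∪ {C} = {C,G} (union, +1)
DV@4: {G} ∩ {G} = {G} (intersection, +0)
CDGV@4: {C,G} ∩ {G} = {G} (intersection, +0)
per-site changes: [2, 2, 2, 2, 1]; total = 9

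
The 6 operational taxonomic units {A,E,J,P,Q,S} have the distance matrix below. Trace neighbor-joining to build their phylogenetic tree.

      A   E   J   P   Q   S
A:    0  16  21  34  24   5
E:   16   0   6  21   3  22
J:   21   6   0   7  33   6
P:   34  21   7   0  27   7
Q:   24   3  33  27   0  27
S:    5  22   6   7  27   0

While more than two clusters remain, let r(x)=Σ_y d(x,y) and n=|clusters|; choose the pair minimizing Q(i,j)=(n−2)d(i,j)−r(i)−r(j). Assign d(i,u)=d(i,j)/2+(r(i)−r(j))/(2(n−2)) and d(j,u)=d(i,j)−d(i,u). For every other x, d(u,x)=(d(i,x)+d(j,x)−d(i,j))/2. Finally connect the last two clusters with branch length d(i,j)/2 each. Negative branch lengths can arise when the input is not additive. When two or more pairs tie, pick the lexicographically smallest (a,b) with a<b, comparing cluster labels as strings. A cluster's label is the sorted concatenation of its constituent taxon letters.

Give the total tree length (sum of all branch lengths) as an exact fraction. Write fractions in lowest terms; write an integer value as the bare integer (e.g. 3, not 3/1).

607/16

iteration 1: select E,Q (d=3, Q=-170); attach at lengths (-17/4, 29/4); label the merged cluster EQ
  updated: d(A,EQ)=37/2, d(EQ,J)=18, d(EQ,P)=45/2, d(EQ,S)=23
iteration 2: select A,EQ (d=37/2, Q=-105); attach at lengths (26/3, 59/6); label the merged cluster AEQ
  updated: d(AEQ,J)=41/4, d(AEQ,P)=19, d(AEQ,S)=19/4
iteration 3: select AEQ,S (d=19/4, Q=-169/4); attach at lengths (103/16, -27/16); label the merged cluster AEQS
  updated: d(AEQS,J)=23/4, d(AEQS,P)=85/8
iteration 4: select AEQS,J (d=23/4, Q=-187/8); attach at lengths (75/16, 17/16); label the merged cluster AEJQS
  updated: d(AEJQS,P)=95/16
iteration 5: select AEJQS,P (d=95/16); attach at lengths (95/32, 95/32); label the merged cluster AEJPQS
final tree: ((((A:26/3,(E:-17/4,Q:29/4):59/6):103/16,S:-27/16):75/16,J:17/16):95/32,P:95/32)
total length: 607/16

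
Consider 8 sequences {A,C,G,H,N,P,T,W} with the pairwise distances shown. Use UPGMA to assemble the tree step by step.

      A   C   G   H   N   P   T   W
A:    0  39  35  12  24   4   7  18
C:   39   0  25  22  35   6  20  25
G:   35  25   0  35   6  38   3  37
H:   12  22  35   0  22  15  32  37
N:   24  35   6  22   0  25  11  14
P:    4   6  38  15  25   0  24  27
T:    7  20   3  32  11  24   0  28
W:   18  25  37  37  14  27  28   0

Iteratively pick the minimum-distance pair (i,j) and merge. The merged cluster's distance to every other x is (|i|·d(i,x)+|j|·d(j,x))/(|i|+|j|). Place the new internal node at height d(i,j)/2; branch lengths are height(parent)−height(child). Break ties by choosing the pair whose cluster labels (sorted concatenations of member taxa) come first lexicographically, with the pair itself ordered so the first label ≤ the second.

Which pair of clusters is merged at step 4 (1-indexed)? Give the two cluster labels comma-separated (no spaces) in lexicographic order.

AP,H

1. join G+T (d=3) ⇒ GT; edges |G|=3/2, |T|=3/2
  updated: d(A,GT)=21, d(C,GT)=45/2, d(GT,H)=67/2, d(GT,N)=17/2, d(GT,P)=31, d(GT,W)=65/2
2. join A+P (d=4) ⇒ AP; edges |A|=2, |P|=2
  updated: d(AP,C)=45/2, d(AP,GT)=26, d(AP,H)=27/2, d(AP,N)=49/2, d(AP,W)=45/2
3. join GT+N (d=17/2) ⇒ GNT; edges |GT|=11/4, |N|=17/4
  updated: d(AP,GNT)=51/2, d(C,GNT)=80/3, d(GNT,H)=89/3, d(GNT,W)=79/3
4. join AP+H (d=27/2) ⇒ AHP; edges |AP|=19/4, |H|=27/4
  updated: d(AHP,C)=67/3, d(AHP,GNT)=242/9, d(AHP,W)=82/3
5. join AHP+C (d=67/3) ⇒ ACHP; edges |AHP|=53/12, |C|=67/6
  updated: d(ACHP,GNT)=161/6, d(ACHP,W)=107/4
6. join GNT+W (d=79/3) ⇒ GNTW; edges |GNT|=107/12, |W|=79/6
  updated: d(ACHP,GNTW)=429/16
7. join ACHP+GNTW (d=429/16) ⇒ ACGHNPTW; edges |ACHP|=215/96, |GNTW|=23/96
final tree: ((((A:2,P:2):19/4,H:27/4):53/12,C:67/6):215/96,(((G:3/2,T:3/2):11/4,N:17/4):107/12,W:79/6):23/96)
total length: 3151/48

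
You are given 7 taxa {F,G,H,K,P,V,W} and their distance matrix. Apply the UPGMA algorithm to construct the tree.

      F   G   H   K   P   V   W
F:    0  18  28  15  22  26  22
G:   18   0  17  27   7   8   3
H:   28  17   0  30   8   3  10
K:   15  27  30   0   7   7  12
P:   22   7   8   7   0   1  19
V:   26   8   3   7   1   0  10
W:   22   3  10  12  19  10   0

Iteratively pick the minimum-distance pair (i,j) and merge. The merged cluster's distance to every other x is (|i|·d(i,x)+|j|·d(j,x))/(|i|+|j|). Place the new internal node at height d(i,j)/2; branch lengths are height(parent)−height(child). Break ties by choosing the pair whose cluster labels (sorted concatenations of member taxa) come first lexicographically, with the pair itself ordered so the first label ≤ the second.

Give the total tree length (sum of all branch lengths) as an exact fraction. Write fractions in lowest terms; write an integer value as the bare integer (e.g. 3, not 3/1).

1. join P+V (d=1) ⇒ PV; edges |P|=1/2, |V|=1/2
  updated: d(F,PV)=24, d(G,PV)=15/2, d(H,PV)=11/2, d(K,PV)=7, d(PV,W)=29/2
2. join G+W (d=3) ⇒ GW; edges |G|=3/2, |W|=3/2
  updated: d(F,GW)=20, d(GW,H)=27/2, d(GW,K)=39/2, d(GW,PV)=11
3. join H+PV (d=11/2) ⇒ HPV; edges |H|=11/4, |PV|=9/4
  updated: d(F,HPV)=76/3, d(GW,HPV)=71/6, d(HPV,K)=44/3
4. join GW+HPV (d=71/6) ⇒ GHPVW; edges |GW|=53/12, |HPV|=19/6
  updated: d(F,GHPVW)=116/5, d(GHPVW,K)=83/5
5. join F+K (d=15) ⇒ FK; edges |F|=15/2, |K|=15/2
  updated: d(FK,GHPVW)=199/10
6. join FK+GHPVW (d=199/10) ⇒ FGHKPVW; edges |FK|=49/20, |GHPVW|=121/30
final tree: ((F:15/2,K:15/2):49/20,((G:3/2,W:3/2):53/12,(H:11/4,(P:1/2,V:1/2):9/4):19/6):121/30)
total length: 571/15

571/15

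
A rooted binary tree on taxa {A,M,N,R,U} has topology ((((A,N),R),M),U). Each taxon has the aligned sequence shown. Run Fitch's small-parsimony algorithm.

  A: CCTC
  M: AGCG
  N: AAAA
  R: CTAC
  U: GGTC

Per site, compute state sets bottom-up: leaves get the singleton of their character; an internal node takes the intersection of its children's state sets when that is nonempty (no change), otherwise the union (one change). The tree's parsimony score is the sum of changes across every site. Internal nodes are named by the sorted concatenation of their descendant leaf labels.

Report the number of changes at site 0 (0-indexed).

AN@0: {C} ∪ {A} = {A,C} (union, +1)
ANR@0: {A,C} ∩ {C} = {C} (intersection, +0)
AMNR@0: {C} ∪ {A} = {A,C} (union, +1)
AMNRU@0: {A,C} ∪ {G} = {A,C,G} (union, +1)
AN@1: {C} ∪ {A} = {A,C} (union, +1)
ANR@1: {A,C} ∪ {T} = {A,C,T} (union, +1)
AMNR@1: {A,C,T} ∪ {G} = {A,C,G,T} (union, +1)
AMNRU@1: {A,C,G,T} ∩ {G} = {G} (intersection, +0)
AN@2: {T} ∪ {A} = {A,T} (union, +1)
ANR@2: {A,T} ∩ {A} = {A} (intersection, +0)
AMNR@2: {A} ∪ {C} = {A,C} (union, +1)
AMNRU@2: {A,C} ∪ {T} = {A,C,T} (union, +1)
AN@3: {C} ∪ {A} = {A,C} (union, +1)
ANR@3: {A,C} ∩ {C} = {C} (intersection, +0)
AMNR@3: {C} ∪ {G} = {C,G} (union, +1)
AMNRU@3: {C,G} ∩ {C} = {C} (intersection, +0)
per-site changes: [3, 3, 3, 2]; total = 11

3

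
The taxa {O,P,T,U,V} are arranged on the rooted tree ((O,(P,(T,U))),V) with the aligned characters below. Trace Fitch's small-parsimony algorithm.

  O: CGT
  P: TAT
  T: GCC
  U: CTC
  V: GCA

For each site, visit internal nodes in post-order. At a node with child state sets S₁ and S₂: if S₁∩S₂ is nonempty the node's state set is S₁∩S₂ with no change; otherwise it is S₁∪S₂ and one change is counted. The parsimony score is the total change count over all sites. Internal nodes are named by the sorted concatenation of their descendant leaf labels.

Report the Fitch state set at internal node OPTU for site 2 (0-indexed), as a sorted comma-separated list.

[col 0] TU: children T:{G}, U:{C} ∪→ {C,G}; cost 1
[col 0] PTU: children P:{T}, TU:{C,G} ∪→ {C,G,T}; cost 1
[col 0] OPTU: children O:{C}, PTU:{C,G,T} ∩→ {C}; cost 0
[col 0] OPTUV: children OPTU:{C}, V:{G} ∪→ {C,G}; cost 1
[col 1] TU: children T:{C}, U:{T} ∪→ {C,T}; cost 1
[col 1] PTU: children P:{A}, TU:{C,T} ∪→ {A,C,T}; cost 1
[col 1] OPTU: children O:{G}, PTU:{A,C,T} ∪→ {A,C,G,T}; cost 1
[col 1] OPTUV: children OPTU:{A,C,G,T}, V:{C} ∩→ {C}; cost 0
[col 2] TU: children T:{C}, U:{C} ∩→ {C}; cost 0
[col 2] PTU: children P:{T}, TU:{C} ∪→ {C,T}; cost 1
[col 2] OPTU: children O:{T}, PTU:{C,T} ∩→ {T}; cost 0
[col 2] OPTUV: children OPTU:{T}, V:{A} ∪→ {A,T}; cost 1
per-site changes: [3, 3, 2]; total = 8

T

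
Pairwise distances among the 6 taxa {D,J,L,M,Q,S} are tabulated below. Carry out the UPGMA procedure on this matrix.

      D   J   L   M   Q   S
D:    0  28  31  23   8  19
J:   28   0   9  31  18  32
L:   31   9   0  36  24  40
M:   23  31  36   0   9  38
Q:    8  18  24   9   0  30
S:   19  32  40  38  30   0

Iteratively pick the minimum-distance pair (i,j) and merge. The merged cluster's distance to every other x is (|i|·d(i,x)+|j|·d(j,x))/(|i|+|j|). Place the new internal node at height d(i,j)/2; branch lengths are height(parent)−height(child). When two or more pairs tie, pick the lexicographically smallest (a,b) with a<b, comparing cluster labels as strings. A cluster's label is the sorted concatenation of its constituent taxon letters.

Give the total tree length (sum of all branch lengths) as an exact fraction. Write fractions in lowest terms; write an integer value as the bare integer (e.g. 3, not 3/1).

623/10

1. join D+Q (d=8) ⇒ DQ; edges |D|=4, |Q|=4
  updated: d(DQ,J)=23, d(DQ,L)=55/2, d(DQ,M)=16, d(DQ,S)=49/2
2. join J+L (d=9) ⇒ JL; edges |J|=9/2, |L|=9/2
  updated: d(DQ,JL)=101/4, d(JL,M)=67/2, d(JL,S)=36
3. join DQ+M (d=16) ⇒ DMQ; edges |DQ|=4, |M|=8
  updated: d(DMQ,JL)=28, d(DMQ,S)=29
4. join DMQ+JL (d=28) ⇒ DJLMQ; edges |DMQ|=6, |JL|=19/2
  updated: d(DJLMQ,S)=159/5
5. join DJLMQ+S (d=159/5) ⇒ DJLMQS; edges |DJLMQ|=19/10, |S|=159/10
final tree: ((((D:4,Q:4):4,M:8):6,(J:9/2,L:9/2):19/2):19/10,S:159/10)
total length: 623/10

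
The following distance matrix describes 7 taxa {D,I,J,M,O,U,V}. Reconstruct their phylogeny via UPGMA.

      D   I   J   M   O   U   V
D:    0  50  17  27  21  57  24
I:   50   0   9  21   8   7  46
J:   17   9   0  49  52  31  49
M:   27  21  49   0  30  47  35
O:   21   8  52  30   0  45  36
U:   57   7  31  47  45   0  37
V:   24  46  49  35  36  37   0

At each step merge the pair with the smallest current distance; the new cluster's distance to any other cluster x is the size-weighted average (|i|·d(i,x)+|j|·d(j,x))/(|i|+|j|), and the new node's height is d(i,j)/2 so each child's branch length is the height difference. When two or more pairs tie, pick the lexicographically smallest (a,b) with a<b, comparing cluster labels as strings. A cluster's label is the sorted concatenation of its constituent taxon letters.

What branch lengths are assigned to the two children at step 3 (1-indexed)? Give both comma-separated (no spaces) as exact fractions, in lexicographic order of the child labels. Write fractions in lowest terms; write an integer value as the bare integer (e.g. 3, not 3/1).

iteration 1: select I,U (d=7); attach at lengths (7/2, 7/2); label the merged cluster IU
  updated: d(D,IU)=107/2, d(IU,J)=20, d(IU,M)=34, d(IU,O)=53/2, d(IU,V)=83/2
iteration 2: select D,J (d=17); attach at lengths (17/2, 17/2); label the merged cluster DJ
  updated: d(DJ,IU)=147/4, d(DJ,M)=38, d(DJ,O)=73/2, d(DJ,V)=73/2
iteration 3: select IU,O (d=53/2); attach at lengths (39/4, 53/4); label the merged cluster IOU
  updated: d(DJ,IOU)=110/3, d(IOU,M)=98/3, d(IOU,V)=119/3
iteration 4: select IOU,M (d=98/3); attach at lengths (37/12, 49/3); label the merged cluster IMOU
  updated: d(DJ,IMOU)=37, d(IMOU,V)=77/2
iteration 5: select DJ,V (d=73/2); attach at lengths (39/4, 73/4); label the merged cluster DJV
  updated: d(DJV,IMOU)=75/2
iteration 6: select DJV,IMOU (d=75/2); attach at lengths (1/2, 29/12); label the merged cluster DIJMOUV
final tree: (((D:17/2,J:17/2):39/4,V:73/4):1/2,(((I:7/2,U:7/2):39/4,O:53/4):37/12,M:49/3):29/12)
total length: 292/3

39/4,53/4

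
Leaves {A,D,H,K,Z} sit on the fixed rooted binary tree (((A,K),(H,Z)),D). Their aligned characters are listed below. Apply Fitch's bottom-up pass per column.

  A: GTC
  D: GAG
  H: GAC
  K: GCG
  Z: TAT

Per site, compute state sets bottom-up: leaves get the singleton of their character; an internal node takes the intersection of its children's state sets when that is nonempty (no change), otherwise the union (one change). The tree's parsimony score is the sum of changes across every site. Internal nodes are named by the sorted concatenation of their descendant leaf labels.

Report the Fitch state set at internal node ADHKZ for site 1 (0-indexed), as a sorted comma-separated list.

A

site 0, node AK: A={G} ∩ K={G} → {G} (+0)
site 0, node HZ: H={G} ∪ Z={T} → {G,T} (+1)
site 0, node AHKZ: AK={G} ∩ HZ={G,T} → {G} (+0)
site 0, node ADHKZ: AHKZ={G} ∩ D={G} → {G} (+0)
site 1, node AK: A={T} ∪ K={C} → {C,T} (+1)
site 1, node HZ: H={A} ∩ Z={A} → {A} (+0)
site 1, node AHKZ: AK={C,T} ∪ HZ={A} → {A,C,T} (+1)
site 1, node ADHKZ: AHKZ={A,C,T} ∩ D={A} → {A} (+0)
site 2, node AK: A={C} ∪ K={G} → {C,G} (+1)
site 2, node HZ: H={C} ∪ Z={T} → {C,T} (+1)
site 2, node AHKZ: AK={C,G} ∩ HZ={C,T} → {C} (+0)
site 2, node ADHKZ: AHKZ={C} ∪ D={G} → {C,G} (+1)
per-site changes: [1, 2, 3]; total = 6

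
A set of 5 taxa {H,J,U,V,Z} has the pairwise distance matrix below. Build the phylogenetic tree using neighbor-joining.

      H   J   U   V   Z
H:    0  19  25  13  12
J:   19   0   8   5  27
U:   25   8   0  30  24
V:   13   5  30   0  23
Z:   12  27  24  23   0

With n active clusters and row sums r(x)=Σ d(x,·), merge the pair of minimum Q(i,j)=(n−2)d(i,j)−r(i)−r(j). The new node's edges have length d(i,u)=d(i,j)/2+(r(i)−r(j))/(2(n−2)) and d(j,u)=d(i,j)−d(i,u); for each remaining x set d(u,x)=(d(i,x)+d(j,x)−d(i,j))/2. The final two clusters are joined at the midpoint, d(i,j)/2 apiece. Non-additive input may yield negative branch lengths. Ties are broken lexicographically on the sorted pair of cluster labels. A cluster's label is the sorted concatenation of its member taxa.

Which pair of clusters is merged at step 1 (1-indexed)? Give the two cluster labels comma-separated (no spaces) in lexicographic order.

J,U

iteration 1: select J,U (d=8, Q=-122); attach at lengths (-2/3, 26/3); label the merged cluster JU
  updated: d(H,JU)=18, d(JU,V)=27/2, d(JU,Z)=43/2
iteration 2: select H,Z (d=12, Q=-151/2); attach at lengths (21/8, 75/8); label the merged cluster HZ
  updated: d(HZ,JU)=55/4, d(HZ,V)=12
iteration 3: select HZ,JU (d=55/4, Q=-157/4); attach at lengths (49/8, 61/8); label the merged cluster HJUZ
  updated: d(HJUZ,V)=47/8
iteration 4: select HJUZ,V (d=47/8); attach at lengths (47/16, 47/16); label the merged cluster HJUVZ
final tree: (((H:21/8,Z:75/8):49/8,(J:-2/3,U:26/3):61/8):47/16,V:47/16)
total length: 317/8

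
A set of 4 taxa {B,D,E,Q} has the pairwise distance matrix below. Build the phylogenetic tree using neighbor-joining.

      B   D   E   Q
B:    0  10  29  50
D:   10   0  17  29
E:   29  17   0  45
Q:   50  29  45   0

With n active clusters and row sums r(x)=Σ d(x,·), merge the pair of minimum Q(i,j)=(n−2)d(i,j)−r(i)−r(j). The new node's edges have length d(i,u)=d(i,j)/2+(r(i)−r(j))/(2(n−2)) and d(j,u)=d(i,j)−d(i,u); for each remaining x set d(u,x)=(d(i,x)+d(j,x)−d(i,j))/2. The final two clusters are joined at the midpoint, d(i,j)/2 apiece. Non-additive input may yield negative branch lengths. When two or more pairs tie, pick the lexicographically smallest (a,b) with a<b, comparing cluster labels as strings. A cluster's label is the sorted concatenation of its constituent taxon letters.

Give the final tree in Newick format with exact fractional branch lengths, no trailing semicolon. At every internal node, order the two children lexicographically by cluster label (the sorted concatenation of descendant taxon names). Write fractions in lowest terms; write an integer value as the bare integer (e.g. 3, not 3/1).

iteration 1: select B,D (d=10, Q=-125); attach at lengths (53/4, -13/4); label the merged cluster BD
  updated: d(BD,E)=18, d(BD,Q)=69/2
iteration 2: select BD,E (d=18, Q=-195/2); attach at lengths (15/4, 57/4); label the merged cluster BDE
  updated: d(BDE,Q)=123/4
iteration 3: select BDE,Q (d=123/4); attach at lengths (123/8, 123/8); label the merged cluster BDEQ
final tree: (((B:53/4,D:-13/4):15/4,E:57/4):123/8,Q:123/8)
total length: 235/4

(((B:53/4,D:-13/4):15/4,E:57/4):123/8,Q:123/8)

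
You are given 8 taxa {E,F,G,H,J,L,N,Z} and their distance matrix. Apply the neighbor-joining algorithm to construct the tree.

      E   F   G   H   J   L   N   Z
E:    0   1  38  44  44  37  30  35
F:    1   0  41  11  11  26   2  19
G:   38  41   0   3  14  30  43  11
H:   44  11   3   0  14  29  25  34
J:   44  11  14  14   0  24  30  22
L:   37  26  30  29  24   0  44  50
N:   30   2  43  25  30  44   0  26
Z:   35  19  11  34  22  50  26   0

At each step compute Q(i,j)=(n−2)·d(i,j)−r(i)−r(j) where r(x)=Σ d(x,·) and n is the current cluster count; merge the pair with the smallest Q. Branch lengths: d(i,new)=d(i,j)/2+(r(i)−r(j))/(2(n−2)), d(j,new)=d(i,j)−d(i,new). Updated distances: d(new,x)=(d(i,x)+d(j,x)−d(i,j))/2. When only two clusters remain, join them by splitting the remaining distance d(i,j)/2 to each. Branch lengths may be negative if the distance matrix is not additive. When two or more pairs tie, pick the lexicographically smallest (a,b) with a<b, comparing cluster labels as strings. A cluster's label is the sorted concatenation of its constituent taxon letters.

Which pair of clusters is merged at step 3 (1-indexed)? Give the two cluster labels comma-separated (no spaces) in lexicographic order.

G,Z

iteration 1: select E,F (d=1, Q=-334); attach at lengths (31/3, -28/3); label the merged cluster EF
  updated: d(EF,G)=39, d(EF,H)=27, d(EF,J)=27, d(EF,L)=31, d(EF,N)=31/2, d(EF,Z)=53/2
iteration 2: select EF,N (d=31/2, Q=-272); attach at lengths (6, 19/2); label the merged cluster EFN
  updated: d(EFN,G)=133/4, d(EFN,H)=73/4, d(EFN,J)=83/4, d(EFN,L)=119/4, d(EFN,Z)=37/2
iteration 3: select G,Z (d=11, Q=-731/4); attach at lengths (-1/32, 353/32); label the merged cluster GZ
  updated: d(EFN,GZ)=163/8, d(GZ,H)=13, d(GZ,J)=25/2, d(GZ,L)=69/2
iteration 4: select EFN,L (d=119/4, Q=-937/8); attach at lengths (163/16, 313/16); label the merged cluster EFLN
  updated: d(EFLN,GZ)=201/16, d(EFLN,H)=35/4, d(EFLN,J)=15/2
iteration 5: select EFLN,J (d=15/2, Q=-765/16); attach at lengths (157/64, 323/64); label the merged cluster EFJLN
  updated: d(EFJLN,GZ)=281/32, d(EFJLN,H)=61/8
iteration 6: select EFJLN,GZ (d=281/32, Q=-941/32); attach at lengths (109/64, 453/64); label the merged cluster EFGJLNZ
  updated: d(EFGJLNZ,H)=379/64
iteration 7: select EFGJLNZ,H (d=379/64); attach at lengths (379/128, 379/128); label the merged cluster EFGHJLNZ
final tree: ((((((E:31/3,F:-28/3):6,N:19/2):163/16,L:313/16):157/64,J:323/64):109/64,(G:-1/32,Z:353/32):453/64):379/128,H:379/128)
total length: 5085/64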